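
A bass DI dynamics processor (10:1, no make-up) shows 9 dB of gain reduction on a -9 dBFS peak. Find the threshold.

-19 dBFS

Gain reduction = -9 − (-18) = 9 dB; output overshoot = GR / (R − 1) = 9 / 9 = 1 dB.
Threshold = output − output overshoot = -18 − 1 = -19 dBFS.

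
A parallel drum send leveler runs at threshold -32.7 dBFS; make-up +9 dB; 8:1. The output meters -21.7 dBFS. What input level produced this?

Stripping the +9 dB make-up gives -30.7 dBFS at the gain stage.
Post-compression overshoot = -30.7 − (-32.7) = 2 dB.
Undo the ratio: input overshoot = 2 × 8 = 16 dB, giving input = -16.7 dBFS.

-16.7 dBFS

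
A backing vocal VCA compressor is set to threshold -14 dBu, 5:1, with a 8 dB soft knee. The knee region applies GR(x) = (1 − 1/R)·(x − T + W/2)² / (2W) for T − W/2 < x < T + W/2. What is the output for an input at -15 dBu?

x − T + W/2 = -15 − (-14) + 4 = 3.
GR = (1 − 1/5) × 3² / 16 = 0.8 × 9 / 16 = 0.45 dB.
Output = -15 − 0.45 = -15.45 dBu.

-15.45 dBu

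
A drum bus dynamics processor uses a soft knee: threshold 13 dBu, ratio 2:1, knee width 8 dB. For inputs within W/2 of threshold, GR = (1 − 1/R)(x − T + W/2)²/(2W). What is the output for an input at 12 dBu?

11.71875 dBu

x − T + W/2 = 12 − 13 + 4 = 3.
GR = (1 − 1/2) × 3² / 16 = 0.5 × 9 / 16 = 0.28125 dB.
Output = 12 − 0.28125 = 11.71875 dBu.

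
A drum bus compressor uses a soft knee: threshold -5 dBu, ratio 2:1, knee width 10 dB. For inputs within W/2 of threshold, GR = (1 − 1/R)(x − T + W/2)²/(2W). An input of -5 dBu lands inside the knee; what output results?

-5.625 dBu

x − T + W/2 = -5 − (-5) + 5 = 5.
GR = (1 − 1/2) × 5² / 20 = 0.5 × 25 / 20 = 0.625 dB.
Output = -5 − 0.625 = -5.625 dBu.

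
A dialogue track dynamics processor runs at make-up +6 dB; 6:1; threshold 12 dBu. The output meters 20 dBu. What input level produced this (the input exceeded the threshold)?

24 dBu

Before make-up, the level was 20 − 6 = 14 dBu.
That's 2 dB above the 12 dBu threshold.
Undo the ratio: input overshoot = 2 × 6 = 12 dB, giving input = 24 dBu.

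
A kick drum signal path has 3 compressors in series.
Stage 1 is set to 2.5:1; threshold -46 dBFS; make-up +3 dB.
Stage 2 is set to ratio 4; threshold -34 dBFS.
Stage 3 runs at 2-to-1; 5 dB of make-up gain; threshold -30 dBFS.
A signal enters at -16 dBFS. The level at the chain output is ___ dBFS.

Stage 1: -16 dBFS is 30 dB over -46 dBFS; at 2.5:1 that becomes 12 dB over, giving -34 dBFS; +3 dB make-up → -31 dBFS.
Stage 2: 3 dB above -34 dBFS, reduced 4:1 to 0.75 dB above → -33.25 dBFS.
Stage 3: below threshold (-33.25 ≤ -30); passes unchanged; make-up brings it to -28.25 dBFS.

-28.25 dBFS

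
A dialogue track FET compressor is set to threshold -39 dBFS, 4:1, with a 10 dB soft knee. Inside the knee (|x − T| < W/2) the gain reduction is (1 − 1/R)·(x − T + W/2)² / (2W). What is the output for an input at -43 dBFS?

x − T + W/2 = -43 − (-39) + 5 = 1.
GR = (1 − 1/4) × 1² / 20 = 0.75 × 1 / 20 = 0.0375 dB.
Output = -43 − 0.0375 = -43.0375 dBFS.

-43.0375 dBFS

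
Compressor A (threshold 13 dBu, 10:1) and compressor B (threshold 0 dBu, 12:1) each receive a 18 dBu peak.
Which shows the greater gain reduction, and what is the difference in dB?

A: overshoot 5 dB → output overshoot 0.5 dB → GR 4.5 dB.
B: overshoot 18 dB → output overshoot 1.5 dB → GR 16.5 dB.
B applies 12 dB more gain reduction.

B, by 12 dB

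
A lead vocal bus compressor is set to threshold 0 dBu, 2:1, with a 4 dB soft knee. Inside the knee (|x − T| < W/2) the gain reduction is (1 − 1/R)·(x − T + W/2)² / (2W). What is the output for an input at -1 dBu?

x − T + W/2 = -1 − 0 + 2 = 1.
GR = (1 − 1/2) × 1² / 8 = 0.5 × 1 / 8 = 0.0625 dB.
Output = -1 − 0.0625 = -1.0625 dBu.

-1.0625 dBu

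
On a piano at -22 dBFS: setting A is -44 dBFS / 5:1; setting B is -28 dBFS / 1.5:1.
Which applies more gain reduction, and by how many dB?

A: GR = 22 − 22/5 = 17.6 dB.
B: GR = 6 − 6/1.5 = 2 dB.
Difference: 15.6 dB in favour of A.

A, by 15.6 dB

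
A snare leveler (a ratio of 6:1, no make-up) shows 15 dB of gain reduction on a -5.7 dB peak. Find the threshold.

-23.7 dB

Gain reduction = -5.7 − (-20.7) = 15 dB; output overshoot = GR / (R − 1) = 15 / 5 = 3 dB.
Threshold = output − output overshoot = -20.7 − 3 = -23.7 dB.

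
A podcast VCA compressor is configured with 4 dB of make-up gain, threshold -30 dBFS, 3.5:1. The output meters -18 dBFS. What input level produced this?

-2 dBFS

Remove make-up: -18 − 4 = -22 dBFS.
The compressed level sits -22 − (-30) = 8 dB over threshold.
Undo the ratio: input overshoot = 8 × 3.5 = 28 dB, giving input = -2 dBFS.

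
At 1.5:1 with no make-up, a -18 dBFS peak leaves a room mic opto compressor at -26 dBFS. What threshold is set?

Gain reduction = -18 − (-26) = 8 dB; output overshoot = GR / (R − 1) = 8 / 0.5 = 16 dB.
Threshold = output − output overshoot = -26 − 16 = -42 dBFS.

-42 dBFS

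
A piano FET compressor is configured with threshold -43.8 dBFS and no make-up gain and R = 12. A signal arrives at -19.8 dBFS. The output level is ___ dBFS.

Overshoot: -19.8 − (-43.8) = 24 dB.
At 12:1 the overshoot is divided by 12, leaving 2 dB above threshold.
That puts the output at -41.8 dBFS.

-41.8 dBFS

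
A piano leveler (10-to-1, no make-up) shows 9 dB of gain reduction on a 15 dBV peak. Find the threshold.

5 dBV

Let T be the threshold. Output overshoot = (input overshoot)/R, so 6 − T = (15 − T)/10.
10·(6 − T) = 15 − T → 9·T = 60 − 15 = 45.
T = 45/9 = 5 dBV.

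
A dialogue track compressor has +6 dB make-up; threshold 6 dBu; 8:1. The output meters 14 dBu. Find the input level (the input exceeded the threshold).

22 dBu

Remove make-up: 14 − 6 = 8 dBu.
The compressed level sits 8 − 6 = 2 dB over threshold.
Undo the ratio: input overshoot = 2 × 8 = 16 dB, giving input = 22 dBu.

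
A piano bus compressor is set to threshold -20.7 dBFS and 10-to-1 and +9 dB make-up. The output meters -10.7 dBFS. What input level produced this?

Remove make-up: -10.7 − 9 = -19.7 dBFS.
That's 1 dB above the -20.7 dBFS threshold.
Undo the ratio: input overshoot = 1 × 10 = 10 dB, giving input = -10.7 dBFS.

-10.7 dBFS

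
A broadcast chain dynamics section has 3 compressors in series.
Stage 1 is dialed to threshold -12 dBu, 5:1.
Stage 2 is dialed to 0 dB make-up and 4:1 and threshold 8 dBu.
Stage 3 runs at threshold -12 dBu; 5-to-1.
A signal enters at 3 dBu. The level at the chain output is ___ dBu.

-11.4 dBu

Stage 1: overshoot 15 dB → 15/5 = 3 dB → -9 dBu.
Stage 2: -9 dBu ≤ 8 dBu, so stage 2 doesn't engage; output -9 dBu.
Stage 3: 3 dB above -12 dBu, reduced 5:1 to 0.6 dB above → -11.4 dBu.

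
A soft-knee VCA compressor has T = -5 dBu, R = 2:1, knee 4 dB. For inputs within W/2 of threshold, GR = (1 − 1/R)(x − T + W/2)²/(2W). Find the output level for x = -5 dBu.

-5.25 dBu

x − T + W/2 = -5 − (-5) + 2 = 2.
GR = (1 − 1/2) × 2² / 8 = 0.5 × 4 / 8 = 0.25 dB.
Output = -5 − 0.25 = -5.25 dBu.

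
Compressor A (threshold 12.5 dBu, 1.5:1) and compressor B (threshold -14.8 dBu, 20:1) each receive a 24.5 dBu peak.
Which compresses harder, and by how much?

B, by 33.335 dB

A: overshoot 12 dB → output overshoot 8 dB → GR 4 dB.
B: overshoot 39.3 dB → output overshoot 1.965 dB → GR 37.335 dB.
B applies 33.335 dB more gain reduction.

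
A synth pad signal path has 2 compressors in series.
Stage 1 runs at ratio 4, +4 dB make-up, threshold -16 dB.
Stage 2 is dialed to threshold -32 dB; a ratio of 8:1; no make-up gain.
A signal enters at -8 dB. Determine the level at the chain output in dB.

-29.25 dB

Stage 1: overshoot 8 dB → 8/4 = 2 dB → -14 dB; +4 dB make-up → -10 dB.
Stage 2: overshoot 22 dB → 22/8 = 2.75 dB → -29.25 dB.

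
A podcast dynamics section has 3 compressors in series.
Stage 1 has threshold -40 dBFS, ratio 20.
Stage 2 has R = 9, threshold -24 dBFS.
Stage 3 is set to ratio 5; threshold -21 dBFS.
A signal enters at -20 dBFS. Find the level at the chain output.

-39 dBFS

Stage 1: 20 dB above -40 dBFS, reduced 20:1 to 1 dB above → -39 dBFS.
Stage 2: -39 dBFS ≤ -24 dBFS, so stage 2 doesn't engage; output -39 dBFS.
Stage 3: below threshold (-39 ≤ -21); passes unchanged; output -39 dBFS.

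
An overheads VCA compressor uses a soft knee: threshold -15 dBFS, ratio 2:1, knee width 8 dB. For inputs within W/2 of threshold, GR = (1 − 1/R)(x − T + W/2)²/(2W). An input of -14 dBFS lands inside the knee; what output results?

x − T + W/2 = -14 − (-15) + 4 = 5.
GR = (1 − 1/2) × 5² / 16 = 0.5 × 25 / 16 = 0.78125 dB.
Output = -14 − 0.78125 = -14.78125 dBFS.

-14.78125 dBFS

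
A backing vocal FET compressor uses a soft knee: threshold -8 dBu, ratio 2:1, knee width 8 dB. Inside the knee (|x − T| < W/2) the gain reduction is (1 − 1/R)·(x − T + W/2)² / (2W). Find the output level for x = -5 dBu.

x − T + W/2 = -5 − (-8) + 4 = 7.
GR = (1 − 1/2) × 7² / 16 = 0.5 × 49 / 16 = 1.53125 dB.
Output = -5 − 1.53125 = -6.53125 dBu.

-6.53125 dBu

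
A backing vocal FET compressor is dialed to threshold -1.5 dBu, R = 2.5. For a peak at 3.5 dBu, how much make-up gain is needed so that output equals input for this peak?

Without make-up, output = threshold + overshoot/2.5 = -1.5 + 2 = 0.5 dBu.
Gap to target: 3 dB.

3 dB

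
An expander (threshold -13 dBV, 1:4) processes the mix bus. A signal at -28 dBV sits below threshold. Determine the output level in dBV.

-73 dBV

The input is 15 dB below the -13 dBV threshold.
A 1:4 expander multiplies undershoot by 4: 15 × 4 = 60 dB below threshold.
Output = -13 − 60 = -73 dBV.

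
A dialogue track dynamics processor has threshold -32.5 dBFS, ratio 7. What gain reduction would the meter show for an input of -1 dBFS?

-1 dBFS exceeds the threshold by 31.5 dB.
After 7:1 compression the overshoot becomes 31.5/7 = 4.5 dB.
Gain reduction = 31.5 − 4.5 = 27 dB.

27 dB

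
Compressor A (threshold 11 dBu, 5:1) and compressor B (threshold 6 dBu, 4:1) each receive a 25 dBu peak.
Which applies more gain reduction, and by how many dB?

B, by 3.05 dB

A: 14 dB over, compressed to 2.8 dB over, so 11.2 dB of GR.
B: 19 dB over, compressed to 4.75 dB over, so 14.25 dB of GR.
B applies 3.05 dB more gain reduction.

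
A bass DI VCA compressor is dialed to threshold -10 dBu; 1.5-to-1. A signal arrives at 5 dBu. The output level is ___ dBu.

Overshoot: 5 − (-10) = 15 dB.
1.5:1 compression reduces that to 15/1.5 = 10 dB over.
That puts the output at 0 dBu.

0 dBu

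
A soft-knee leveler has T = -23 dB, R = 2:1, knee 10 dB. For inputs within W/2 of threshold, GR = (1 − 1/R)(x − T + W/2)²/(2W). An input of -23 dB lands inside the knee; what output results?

x − T + W/2 = -23 − (-23) + 5 = 5.
GR = (1 − 1/2) × 5² / 20 = 0.5 × 25 / 20 = 0.625 dB.
Output = -23 − 0.625 = -23.625 dB.

-23.625 dB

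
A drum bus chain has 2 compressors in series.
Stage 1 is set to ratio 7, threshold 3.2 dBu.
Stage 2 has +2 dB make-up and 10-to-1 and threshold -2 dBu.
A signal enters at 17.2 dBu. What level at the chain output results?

Stage 1: 14 dB above 3.2 dBu, reduced 7:1 to 2 dB above → 5.2 dBu.
Stage 2: 7.2 dB above -2 dBu, reduced 10:1 to 0.72 dB above → -1.28 dBu; +2 dB make-up → 0.72 dBu.

0.72 dBu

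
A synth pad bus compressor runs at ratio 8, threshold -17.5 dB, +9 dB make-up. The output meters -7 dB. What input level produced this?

-5.5 dB

Stripping the +9 dB make-up gives -16 dB at the gain stage.
That's 1.5 dB above the -17.5 dB threshold.
Undo the ratio: input overshoot = 1.5 × 8 = 12 dB, giving input = -5.5 dB.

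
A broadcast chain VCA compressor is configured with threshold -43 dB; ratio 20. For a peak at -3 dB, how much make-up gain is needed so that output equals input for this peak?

The peak compresses to -43 + 40/20 = -41 dB.
To reach -3 dB requires -3 − (-41) = 38 dB of make-up.

38 dB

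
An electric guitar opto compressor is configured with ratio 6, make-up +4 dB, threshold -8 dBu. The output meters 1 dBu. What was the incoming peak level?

Stripping the +4 dB make-up gives -3 dBu at the gain stage.
The compressed level sits -3 − (-8) = 5 dB over threshold.
Undo the ratio: input overshoot = 5 × 6 = 30 dB, giving input = 22 dBu.

22 dBu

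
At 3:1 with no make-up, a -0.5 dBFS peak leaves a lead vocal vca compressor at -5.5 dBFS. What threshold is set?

-8 dBFS

Let T be the threshold. Output overshoot = (input overshoot)/R, so -5.5 − T = (-0.5 − T)/3.
3·(-5.5 − T) = -0.5 − T → 2·T = -16.5 − (-0.5) = -16.
T = -16/2 = -8 dBFS.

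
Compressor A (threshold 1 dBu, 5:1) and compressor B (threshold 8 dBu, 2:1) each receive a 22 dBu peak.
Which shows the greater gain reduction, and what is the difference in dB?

A: GR = 21 − 21/5 = 16.8 dB.
B: GR = 14 − 14/2 = 7 dB.
A applies 9.8 dB more gain reduction.

A, by 9.8 dB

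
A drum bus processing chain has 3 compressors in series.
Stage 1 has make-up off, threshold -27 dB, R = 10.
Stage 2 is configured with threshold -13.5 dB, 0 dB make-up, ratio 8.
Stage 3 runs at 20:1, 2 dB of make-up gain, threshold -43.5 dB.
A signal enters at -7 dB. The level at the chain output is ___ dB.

Stage 1: 20 dB above -27 dB, reduced 10:1 to 2 dB above → -25 dB.
Stage 2: -25 dB ≤ -13.5 dB, so stage 2 doesn't engage; output -25 dB.
Stage 3: overshoot 18.5 dB → 18.5/20 = 0.925 dB → -42.575 dB; +2 dB make-up → -40.575 dB.

-40.575 dB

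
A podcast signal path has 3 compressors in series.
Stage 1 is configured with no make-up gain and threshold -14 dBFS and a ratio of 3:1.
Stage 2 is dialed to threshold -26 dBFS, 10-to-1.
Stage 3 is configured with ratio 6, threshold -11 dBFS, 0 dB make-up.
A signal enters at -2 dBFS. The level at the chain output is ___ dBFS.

-24.4 dBFS

Stage 1: overshoot 12 dB → 12/3 = 4 dB → -10 dBFS.
Stage 2: overshoot 16 dB → 16/10 = 1.6 dB → -24.4 dBFS.
Stage 3: -24.4 dBFS is at or below the -11 dBFS threshold — no compression; output -24.4 dBFS.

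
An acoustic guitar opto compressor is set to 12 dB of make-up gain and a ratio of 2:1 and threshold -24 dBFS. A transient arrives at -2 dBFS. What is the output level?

The input is 22 dB above the -24 dBFS threshold.
The 22 dB excess becomes 11 dB after 2:1 reduction.
So the level is -24 + 11 = -13 dBFS; make-up adds 12 dB, giving -1 dBFS.

-1 dBFS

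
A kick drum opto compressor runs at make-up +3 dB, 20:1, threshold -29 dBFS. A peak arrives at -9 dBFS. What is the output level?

The input is 20 dB above the -29 dBFS threshold.
At 20:1 the overshoot is divided by 20, leaving 1 dB above threshold.
So the level is -29 + 1 = -28 dBFS; make-up adds 3 dB, giving -25 dBFS.

-25 dBFS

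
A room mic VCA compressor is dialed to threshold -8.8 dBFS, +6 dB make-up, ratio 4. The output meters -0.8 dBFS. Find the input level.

Remove make-up: -0.8 − 6 = -6.8 dBFS.
Post-compression overshoot = -6.8 − (-8.8) = 2 dB.
Undo the ratio: input overshoot = 2 × 4 = 8 dB, giving input = -0.8 dBFS.

-0.8 dBFS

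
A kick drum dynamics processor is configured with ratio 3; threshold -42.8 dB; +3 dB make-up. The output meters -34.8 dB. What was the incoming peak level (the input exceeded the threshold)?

-27.8 dB

Stripping the +3 dB make-up gives -37.8 dB at the gain stage.
Post-compression overshoot = -37.8 − (-42.8) = 5 dB.
Undo the ratio: input overshoot = 5 × 3 = 15 dB, giving input = -27.8 dB.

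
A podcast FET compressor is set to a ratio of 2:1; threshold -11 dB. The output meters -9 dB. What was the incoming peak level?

-7 dB

Post-compression overshoot = -9 − (-11) = 2 dB.
Undo the ratio: input overshoot = 2 × 2 = 4 dB, giving input = -7 dB.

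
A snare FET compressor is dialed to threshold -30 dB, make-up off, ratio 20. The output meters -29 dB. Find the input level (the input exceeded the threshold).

Post-compression overshoot = -29 − (-30) = 1 dB.
Before 20:1 compression the overshoot was 1 × 20 = 20 dB, so input = -30 + 20 = -10 dB.

-10 dB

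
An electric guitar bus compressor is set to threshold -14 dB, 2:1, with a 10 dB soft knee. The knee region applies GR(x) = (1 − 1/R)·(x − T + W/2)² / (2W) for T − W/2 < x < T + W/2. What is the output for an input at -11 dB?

x − T + W/2 = -11 − (-14) + 5 = 8.
GR = (1 − 1/2) × 8² / 20 = 0.5 × 64 / 20 = 1.6 dB.
Output = -11 − 1.6 = -12.6 dB.

-12.6 dB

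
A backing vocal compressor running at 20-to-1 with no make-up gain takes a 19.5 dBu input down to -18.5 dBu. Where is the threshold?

-20.5 dBu

Let T be the threshold. Output overshoot = (input overshoot)/R, so -18.5 − T = (19.5 − T)/20.
20·(-18.5 − T) = 19.5 − T → 19·T = -370 − 19.5 = -389.5.
T = -389.5/19 = -20.5 dBu.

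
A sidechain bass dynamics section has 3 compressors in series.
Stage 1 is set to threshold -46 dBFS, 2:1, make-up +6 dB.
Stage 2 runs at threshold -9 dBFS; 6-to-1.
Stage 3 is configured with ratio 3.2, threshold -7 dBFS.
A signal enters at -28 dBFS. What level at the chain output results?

-31 dBFS

Stage 1: overshoot 18 dB → 18/2 = 9 dB → -37 dBFS; +6 dB make-up → -31 dBFS.
Stage 2: -31 dBFS is at or below the -9 dBFS threshold — no compression; output -31 dBFS.
Stage 3: -31 dBFS ≤ -7 dBFS, so stage 3 doesn't engage; output -31 dBFS.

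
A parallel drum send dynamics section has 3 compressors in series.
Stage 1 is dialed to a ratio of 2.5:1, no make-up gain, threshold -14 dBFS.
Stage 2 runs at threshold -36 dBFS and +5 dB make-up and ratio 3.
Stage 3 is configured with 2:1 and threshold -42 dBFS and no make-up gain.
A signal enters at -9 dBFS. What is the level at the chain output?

-32.5 dBFS

Stage 1: 5 dB above -14 dBFS, reduced 2.5:1 to 2 dB above → -12 dBFS.
Stage 2: 24 dB above -36 dBFS, reduced 3:1 to 8 dB above → -28 dBFS; +5 dB make-up → -23 dBFS.
Stage 3: 19 dB above -42 dBFS, reduced 2:1 to 9.5 dB above → -32.5 dBFS.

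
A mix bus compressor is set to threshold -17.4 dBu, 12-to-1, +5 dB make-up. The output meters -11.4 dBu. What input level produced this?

Stripping the +5 dB make-up gives -16.4 dBu at the gain stage.
The compressed level sits -16.4 − (-17.4) = 1 dB over threshold.
Input overshoot = R × output overshoot = 12 dB → input = -17.4 + 12 = -5.4 dBu.

-5.4 dBu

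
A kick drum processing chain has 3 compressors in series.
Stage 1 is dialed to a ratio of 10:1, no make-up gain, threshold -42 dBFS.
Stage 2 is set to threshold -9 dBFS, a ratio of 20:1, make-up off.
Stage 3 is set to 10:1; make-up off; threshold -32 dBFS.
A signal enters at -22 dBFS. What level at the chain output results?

-40 dBFS

Stage 1: overshoot 20 dB → 20/10 = 2 dB → -40 dBFS.
Stage 2: below threshold (-40 ≤ -9); passes unchanged; output -40 dBFS.
Stage 3: below threshold (-40 ≤ -32); passes unchanged; output -40 dBFS.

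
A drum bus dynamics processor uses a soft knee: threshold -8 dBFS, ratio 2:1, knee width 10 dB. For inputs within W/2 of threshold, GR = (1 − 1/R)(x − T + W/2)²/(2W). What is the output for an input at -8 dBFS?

-8.625 dBFS

x − T + W/2 = -8 − (-8) + 5 = 5.
GR = (1 − 1/2) × 5² / 20 = 0.5 × 25 / 20 = 0.625 dB.
Output = -8 − 0.625 = -8.625 dBFS.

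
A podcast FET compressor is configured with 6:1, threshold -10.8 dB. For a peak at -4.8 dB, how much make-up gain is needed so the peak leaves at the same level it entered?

The peak compresses to -10.8 + 6/6 = -9.8 dB.
To reach -4.8 dB requires -4.8 − (-9.8) = 5 dB of make-up.

5 dB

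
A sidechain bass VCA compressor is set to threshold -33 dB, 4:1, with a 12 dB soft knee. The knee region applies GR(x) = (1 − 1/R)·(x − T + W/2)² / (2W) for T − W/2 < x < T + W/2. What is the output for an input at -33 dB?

-34.125 dB

x − T + W/2 = -33 − (-33) + 6 = 6.
GR = (1 − 1/4) × 6² / 24 = 0.75 × 36 / 24 = 1.125 dB.
Output = -33 − 1.125 = -34.125 dB.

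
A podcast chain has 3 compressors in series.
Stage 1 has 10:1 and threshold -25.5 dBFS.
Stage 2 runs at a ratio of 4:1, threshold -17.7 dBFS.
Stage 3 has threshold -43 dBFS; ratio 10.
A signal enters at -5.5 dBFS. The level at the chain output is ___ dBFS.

Stage 1: 20 dB above -25.5 dBFS, reduced 10:1 to 2 dB above → -23.5 dBFS.
Stage 2: -23.5 dBFS ≤ -17.7 dBFS, so stage 2 doesn't engage; output -23.5 dBFS.
Stage 3: 19.5 dB above -43 dBFS, reduced 10:1 to 1.95 dB above → -41.05 dBFS.

-41.05 dBFS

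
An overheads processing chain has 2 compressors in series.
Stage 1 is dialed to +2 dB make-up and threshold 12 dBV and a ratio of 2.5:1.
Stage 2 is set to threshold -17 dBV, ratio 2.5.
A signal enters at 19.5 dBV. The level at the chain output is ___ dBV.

-3.4 dBV

Stage 1: 19.5 dBV is 7.5 dB over 12 dBV; at 2.5:1 that becomes 3 dB over, giving 15 dBV; +2 dB make-up → 17 dBV.
Stage 2: 17 dBV is 34 dB over -17 dBV; at 2.5:1 that becomes 13.6 dB over, giving -3.4 dBV.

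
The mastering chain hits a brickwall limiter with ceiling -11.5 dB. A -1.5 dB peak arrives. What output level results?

-11.5 dB

At ∞:1, everything above -11.5 dB is held at the ceiling.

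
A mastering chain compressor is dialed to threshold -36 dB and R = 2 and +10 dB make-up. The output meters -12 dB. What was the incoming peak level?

-8 dB

Before make-up, the level was -12 − 10 = -22 dB.
Post-compression overshoot = -22 − (-36) = 14 dB.
Input overshoot = R × output overshoot = 28 dB → input = -36 + 28 = -8 dB.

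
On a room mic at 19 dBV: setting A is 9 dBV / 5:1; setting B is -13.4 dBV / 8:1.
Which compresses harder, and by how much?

B, by 20.35 dB

A: 10 dB over, compressed to 2 dB over, so 8 dB of GR.
B: 32.4 dB over, compressed to 4.05 dB over, so 28.35 dB of GR.
B applies 20.35 dB more gain reduction.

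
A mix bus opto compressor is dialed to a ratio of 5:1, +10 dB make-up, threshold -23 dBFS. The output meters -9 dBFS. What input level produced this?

-3 dBFS

Stripping the +10 dB make-up gives -19 dBFS at the gain stage.
That's 4 dB above the -23 dBFS threshold.
Input overshoot = R × output overshoot = 20 dB → input = -23 + 20 = -3 dBFS.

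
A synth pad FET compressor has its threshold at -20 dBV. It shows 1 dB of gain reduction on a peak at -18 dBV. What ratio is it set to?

2:1

Input overshoot = -18 − (-20) = 2 dB.
Output overshoot = 2 − 1 = 1 dB.
Ratio = input overshoot / output overshoot = 2 / 1 = 2.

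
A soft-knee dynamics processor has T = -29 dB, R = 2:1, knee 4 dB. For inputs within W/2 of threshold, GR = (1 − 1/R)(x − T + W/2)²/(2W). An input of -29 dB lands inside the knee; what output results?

x − T + W/2 = -29 − (-29) + 2 = 2.
GR = (1 − 1/2) × 2² / 8 = 0.5 × 4 / 8 = 0.25 dB.
Output = -29 − 0.25 = -29.25 dB.

-29.25 dB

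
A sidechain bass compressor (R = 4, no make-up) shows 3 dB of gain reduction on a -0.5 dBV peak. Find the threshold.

Let T be the threshold. Output overshoot = (input overshoot)/R, so -3.5 − T = (-0.5 − T)/4.
4·(-3.5 − T) = -0.5 − T → 3·T = -14 − (-0.5) = -13.5.
T = -13.5/3 = -4.5 dBV.

-4.5 dBV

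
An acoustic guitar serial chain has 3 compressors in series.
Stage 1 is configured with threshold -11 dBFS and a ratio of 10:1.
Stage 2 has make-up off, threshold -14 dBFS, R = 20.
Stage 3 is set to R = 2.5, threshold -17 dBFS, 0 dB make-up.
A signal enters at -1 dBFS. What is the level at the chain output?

-15.72 dBFS

Stage 1: overshoot 10 dB → 10/10 = 1 dB → -10 dBFS.
Stage 2: overshoot 4 dB → 4/20 = 0.2 dB → -13.8 dBFS.
Stage 3: overshoot 3.2 dB → 3.2/2.5 = 1.28 dB → -15.72 dBFS.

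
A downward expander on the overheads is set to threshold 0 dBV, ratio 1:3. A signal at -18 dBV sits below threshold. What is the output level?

-54 dBV

The input is 18 dB below the 0 dBV threshold.
A 1:3 expander multiplies undershoot by 3: 18 × 3 = 54 dB below threshold.
Output = 0 − 54 = -54 dBV.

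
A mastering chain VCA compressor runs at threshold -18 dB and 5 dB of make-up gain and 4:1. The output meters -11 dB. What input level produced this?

Remove make-up: -11 − 5 = -16 dB.
That's 2 dB above the -18 dB threshold.
Before 4:1 compression the overshoot was 2 × 4 = 8 dB, so input = -18 + 8 = -10 dB.

-10 dB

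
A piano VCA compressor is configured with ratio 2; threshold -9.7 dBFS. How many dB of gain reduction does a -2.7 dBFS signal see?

-2.7 dBFS exceeds the threshold by 7 dB.
A 2:1 ratio leaves 3.5 dB of that excess.
GR = overshoot in − overshoot out = 7 − 3.5 = 3.5 dB.

3.5 dB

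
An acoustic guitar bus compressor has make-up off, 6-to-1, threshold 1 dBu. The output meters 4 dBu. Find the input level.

19 dBu

The compressed level sits 4 − 1 = 3 dB over threshold.
Before 6:1 compression the overshoot was 3 × 6 = 18 dB, so input = 1 + 18 = 19 dBu.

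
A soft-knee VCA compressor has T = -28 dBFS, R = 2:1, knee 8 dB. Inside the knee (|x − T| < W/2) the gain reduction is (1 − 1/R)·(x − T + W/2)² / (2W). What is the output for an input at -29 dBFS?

x − T + W/2 = -29 − (-28) + 4 = 3.
GR = (1 − 1/2) × 3² / 16 = 0.5 × 9 / 16 = 0.28125 dB.
Output = -29 − 0.28125 = -29.28125 dBFS.

-29.28125 dBFS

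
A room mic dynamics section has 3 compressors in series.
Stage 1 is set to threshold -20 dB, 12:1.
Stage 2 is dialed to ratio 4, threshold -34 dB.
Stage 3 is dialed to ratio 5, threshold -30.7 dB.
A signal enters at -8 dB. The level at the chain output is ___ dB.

-30.61 dB

Stage 1: 12 dB above -20 dB, reduced 12:1 to 1 dB above → -19 dB.
Stage 2: 15 dB above -34 dB, reduced 4:1 to 3.75 dB above → -30.25 dB.
Stage 3: overshoot 0.45 dB → 0.45/5 = 0.09 dB → -30.61 dB.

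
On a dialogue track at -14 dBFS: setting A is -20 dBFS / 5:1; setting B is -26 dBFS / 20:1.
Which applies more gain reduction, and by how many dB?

B, by 6.6 dB

A: GR = 6 − 6/5 = 4.8 dB.
B: GR = 12 − 12/20 = 11.4 dB.
Difference: 6.6 dB in favour of B.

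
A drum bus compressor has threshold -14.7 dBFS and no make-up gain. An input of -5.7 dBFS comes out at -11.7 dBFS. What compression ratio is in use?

3:1

Input overshoot = -5.7 − (-14.7) = 9 dB; output overshoot = -11.7 − (-14.7) = 3 dB.
Ratio = 9 / 3 = 3.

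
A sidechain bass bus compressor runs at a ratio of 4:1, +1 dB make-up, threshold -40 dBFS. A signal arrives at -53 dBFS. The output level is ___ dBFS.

-52 dBFS

-53 dBFS is 13 dB below the -40 dBFS threshold, so no gain reduction is applied.
Make-up gain adds 1 dB: -53 + 1 = -52 dBFS.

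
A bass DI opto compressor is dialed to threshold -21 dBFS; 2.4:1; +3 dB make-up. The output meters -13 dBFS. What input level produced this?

Stripping the +3 dB make-up gives -16 dBFS at the gain stage.
Post-compression overshoot = -16 − (-21) = 5 dB.
Before 2.4:1 compression the overshoot was 5 × 2.4 = 12 dB, so input = -21 + 12 = -9 dBFS.

-9 dBFS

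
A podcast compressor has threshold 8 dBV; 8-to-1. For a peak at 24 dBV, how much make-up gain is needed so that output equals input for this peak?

The peak compresses to 8 + 16/8 = 10 dBV.
To reach 24 dBV requires 24 − 10 = 14 dB of make-up.

14 dB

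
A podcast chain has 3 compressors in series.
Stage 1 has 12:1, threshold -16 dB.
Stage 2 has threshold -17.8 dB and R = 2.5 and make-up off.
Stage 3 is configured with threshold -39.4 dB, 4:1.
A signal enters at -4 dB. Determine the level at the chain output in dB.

Stage 1: overshoot 12 dB → 12/12 = 1 dB → -15 dB.
Stage 2: 2.8 dB above -17.8 dB, reduced 2.5:1 to 1.12 dB above → -16.68 dB.
Stage 3: 22.72 dB above -39.4 dB, reduced 4:1 to 5.68 dB above → -33.72 dB.

-33.72 dB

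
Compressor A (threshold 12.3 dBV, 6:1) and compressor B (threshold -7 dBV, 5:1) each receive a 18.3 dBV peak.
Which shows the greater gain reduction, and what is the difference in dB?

B, by 15.24 dB

A: 6 dB over, compressed to 1 dB over, so 5 dB of GR.
B: 25.3 dB over, compressed to 5.06 dB over, so 20.24 dB of GR.
Difference: 15.24 dB in favour of B.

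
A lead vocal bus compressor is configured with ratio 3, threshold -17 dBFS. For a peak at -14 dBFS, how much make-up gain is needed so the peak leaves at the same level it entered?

The peak compresses to -17 + 3/3 = -16 dBFS.
To reach -14 dBFS requires -14 − (-16) = 2 dB of make-up.

2 dB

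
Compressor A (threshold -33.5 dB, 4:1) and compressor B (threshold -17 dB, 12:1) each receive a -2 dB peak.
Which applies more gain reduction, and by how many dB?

A: GR = 31.5 − 31.5/4 = 23.625 dB.
B: GR = 15 − 15/12 = 13.75 dB.
A applies 9.875 dB more gain reduction.

A, by 9.875 dB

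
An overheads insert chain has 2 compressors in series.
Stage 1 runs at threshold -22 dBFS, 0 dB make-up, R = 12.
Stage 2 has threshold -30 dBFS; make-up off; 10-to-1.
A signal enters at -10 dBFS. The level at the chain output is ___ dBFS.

-29.1 dBFS

Stage 1: 12 dB above -22 dBFS, reduced 12:1 to 1 dB above → -21 dBFS.
Stage 2: -21 dBFS is 9 dB over -30 dBFS; at 10:1 that becomes 0.9 dB over, giving -29.1 dBFS.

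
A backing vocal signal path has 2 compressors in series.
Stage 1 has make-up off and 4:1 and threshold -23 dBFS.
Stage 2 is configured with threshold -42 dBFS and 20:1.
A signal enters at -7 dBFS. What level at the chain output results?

Stage 1: -7 dBFS is 16 dB over -23 dBFS; at 4:1 that becomes 4 dB over, giving -19 dBFS.
Stage 2: -19 dBFS is 23 dB over -42 dBFS; at 20:1 that becomes 1.15 dB over, giving -40.85 dBFS.

-40.85 dBFS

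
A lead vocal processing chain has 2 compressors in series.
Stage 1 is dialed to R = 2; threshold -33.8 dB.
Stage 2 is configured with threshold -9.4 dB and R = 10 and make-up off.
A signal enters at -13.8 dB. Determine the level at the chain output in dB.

Stage 1: -13.8 dB is 20 dB over -33.8 dB; at 2:1 that becomes 10 dB over, giving -23.8 dB.
Stage 2: below threshold (-23.8 ≤ -9.4); passes unchanged; output -23.8 dB.

-23.8 dB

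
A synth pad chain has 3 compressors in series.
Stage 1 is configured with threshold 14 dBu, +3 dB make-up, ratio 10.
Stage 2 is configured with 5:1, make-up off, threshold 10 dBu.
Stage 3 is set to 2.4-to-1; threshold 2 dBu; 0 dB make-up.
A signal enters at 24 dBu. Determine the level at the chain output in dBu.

Stage 1: 10 dB above 14 dBu, reduced 10:1 to 1 dB above → 15 dBu; +3 dB make-up → 18 dBu.
Stage 2: overshoot 8 dB → 8/5 = 1.6 dB → 11.6 dBu.
Stage 3: overshoot 9.6 dB → 9.6/2.4 = 4 dB → 6 dBu.

6 dBu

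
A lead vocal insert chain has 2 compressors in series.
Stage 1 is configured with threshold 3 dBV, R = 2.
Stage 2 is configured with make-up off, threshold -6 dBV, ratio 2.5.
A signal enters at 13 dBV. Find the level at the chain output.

-0.4 dBV

Stage 1: 10 dB above 3 dBV, reduced 2:1 to 5 dB above → 8 dBV.
Stage 2: 14 dB above -6 dBV, reduced 2.5:1 to 5.6 dB above → -0.4 dBV.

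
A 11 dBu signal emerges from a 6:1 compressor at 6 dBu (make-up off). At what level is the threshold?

Let T be the threshold. Output overshoot = (input overshoot)/R, so 6 − T = (11 − T)/6.
6·(6 − T) = 11 − T → 5·T = 36 − 11 = 25.
T = 25/5 = 5 dBu.

5 dBu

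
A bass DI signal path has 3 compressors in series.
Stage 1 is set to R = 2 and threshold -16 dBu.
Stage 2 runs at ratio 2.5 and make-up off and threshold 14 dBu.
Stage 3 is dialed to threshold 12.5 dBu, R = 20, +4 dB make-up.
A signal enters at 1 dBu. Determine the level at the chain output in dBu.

-3.5 dBu

Stage 1: overshoot 17 dB → 17/2 = 8.5 dB → -7.5 dBu.
Stage 2: -7.5 dBu is at or below the 14 dBu threshold — no compression; output -7.5 dBu.
Stage 3: -7.5 dBu is at or below the 12.5 dBu threshold — no compression; make-up brings it to -3.5 dBu.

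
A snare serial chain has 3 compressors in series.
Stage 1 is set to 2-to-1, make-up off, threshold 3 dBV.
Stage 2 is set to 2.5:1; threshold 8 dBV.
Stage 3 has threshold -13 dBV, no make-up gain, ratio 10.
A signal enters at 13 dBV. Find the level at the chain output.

Stage 1: 13 dBV is 10 dB over 3 dBV; at 2:1 that becomes 5 dB over, giving 8 dBV.
Stage 2: below threshold (8 ≤ 8); passes unchanged; output 8 dBV.
Stage 3: 21 dB above -13 dBV, reduced 10:1 to 2.1 dB above → -10.9 dBV.

-10.9 dBV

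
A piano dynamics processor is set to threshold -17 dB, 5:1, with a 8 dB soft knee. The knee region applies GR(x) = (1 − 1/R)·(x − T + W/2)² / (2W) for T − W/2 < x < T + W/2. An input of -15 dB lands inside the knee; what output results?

x − T + W/2 = -15 − (-17) + 4 = 6.
GR = (1 − 1/5) × 6² / 16 = 0.8 × 36 / 16 = 1.8 dB.
Output = -15 − 1.8 = -16.8 dB.

-16.8 dB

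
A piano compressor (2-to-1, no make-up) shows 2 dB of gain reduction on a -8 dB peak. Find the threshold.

-12 dB

Gain reduction = -8 − (-10) = 2 dB; output overshoot = GR / (R − 1) = 2 / 1 = 2 dB.
Threshold = output − output overshoot = -10 − 2 = -12 dB.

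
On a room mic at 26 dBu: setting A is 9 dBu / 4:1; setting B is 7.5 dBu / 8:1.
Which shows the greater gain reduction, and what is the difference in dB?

B, by 3.4375 dB

A: 17 dB over, compressed to 4.25 dB over, so 12.75 dB of GR.
B: 18.5 dB over, compressed to 2.3125 dB over, so 16.1875 dB of GR.
B reduces 3.4375 dB more.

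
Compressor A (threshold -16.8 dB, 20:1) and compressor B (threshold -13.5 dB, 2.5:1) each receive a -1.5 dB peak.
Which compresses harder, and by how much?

A: GR = 15.3 − 15.3/20 = 14.535 dB.
B: GR = 12 − 12/2.5 = 7.2 dB.
A applies 7.335 dB more gain reduction.

A, by 7.335 dB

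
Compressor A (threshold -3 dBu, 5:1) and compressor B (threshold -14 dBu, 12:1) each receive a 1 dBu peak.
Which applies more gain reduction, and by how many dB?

A: 4 dB over, compressed to 0.8 dB over, so 3.2 dB of GR.
B: 15 dB over, compressed to 1.25 dB over, so 13.75 dB of GR.
Difference: 10.55 dB in favour of B.

B, by 10.55 dB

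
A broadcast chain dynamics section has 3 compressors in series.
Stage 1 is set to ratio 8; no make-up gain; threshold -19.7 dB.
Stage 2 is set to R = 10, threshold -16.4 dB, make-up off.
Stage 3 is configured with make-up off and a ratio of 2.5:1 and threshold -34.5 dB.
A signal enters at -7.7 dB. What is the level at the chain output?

-27.98 dB

Stage 1: 12 dB above -19.7 dB, reduced 8:1 to 1.5 dB above → -18.2 dB.
Stage 2: -18.2 dB is at or below the -16.4 dB threshold — no compression; output -18.2 dB.
Stage 3: -18.2 dB is 16.3 dB over -34.5 dB; at 2.5:1 that becomes 6.52 dB over, giving -27.98 dB.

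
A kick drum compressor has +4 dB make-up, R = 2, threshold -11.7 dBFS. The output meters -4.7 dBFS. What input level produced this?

Stripping the +4 dB make-up gives -8.7 dBFS at the gain stage.
Post-compression overshoot = -8.7 − (-11.7) = 3 dB.
Input overshoot = R × output overshoot = 6 dB → input = -11.7 + 6 = -5.7 dBFS.

-5.7 dBFS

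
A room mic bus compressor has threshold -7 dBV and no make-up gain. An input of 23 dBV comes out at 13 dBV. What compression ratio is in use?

Input overshoot = 23 − (-7) = 30 dB; output overshoot = 13 − (-7) = 20 dB.
Ratio = 30 / 20 = 1.5.

1.5:1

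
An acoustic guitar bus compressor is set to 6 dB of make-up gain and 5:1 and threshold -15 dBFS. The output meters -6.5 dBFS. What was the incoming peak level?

-2.5 dBFS

Remove make-up: -6.5 − 6 = -12.5 dBFS.
The compressed level sits -12.5 − (-15) = 2.5 dB over threshold.
Input overshoot = R × output overshoot = 12.5 dB → input = -15 + 12.5 = -2.5 dBFS.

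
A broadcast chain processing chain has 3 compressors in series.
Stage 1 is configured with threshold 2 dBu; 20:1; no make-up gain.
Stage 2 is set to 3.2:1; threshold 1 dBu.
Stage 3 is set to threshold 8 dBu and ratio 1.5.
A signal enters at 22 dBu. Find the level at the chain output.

1.625 dBu

Stage 1: 20 dB above 2 dBu, reduced 20:1 to 1 dB above → 3 dBu.
Stage 2: 3 dBu is 2 dB over 1 dBu; at 3.2:1 that becomes 0.625 dB over, giving 1.625 dBu.
Stage 3: below threshold (1.625 ≤ 8); passes unchanged; output 1.625 dBu.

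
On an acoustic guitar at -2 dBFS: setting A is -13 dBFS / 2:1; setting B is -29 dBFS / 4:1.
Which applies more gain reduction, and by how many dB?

B, by 14.75 dB

A: GR = 11 − 11/2 = 5.5 dB.
B: GR = 27 − 27/4 = 20.25 dB.
B applies 14.75 dB more gain reduction.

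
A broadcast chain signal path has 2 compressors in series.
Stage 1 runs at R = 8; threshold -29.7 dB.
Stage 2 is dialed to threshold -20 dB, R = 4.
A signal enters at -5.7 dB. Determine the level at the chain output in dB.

-26.7 dB

Stage 1: 24 dB above -29.7 dB, reduced 8:1 to 3 dB above → -26.7 dB.
Stage 2: -26.7 dB is at or below the -20 dB threshold — no compression; output -26.7 dB.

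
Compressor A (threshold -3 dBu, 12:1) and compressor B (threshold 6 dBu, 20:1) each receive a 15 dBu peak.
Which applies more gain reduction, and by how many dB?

A, by 7.95 dB

A: 18 dB over, compressed to 1.5 dB over, so 16.5 dB of GR.
B: 9 dB over, compressed to 0.45 dB over, so 8.55 dB of GR.
A reduces 7.95 dB more.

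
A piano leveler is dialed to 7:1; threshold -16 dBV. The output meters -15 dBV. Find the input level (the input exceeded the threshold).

That's 1 dB above the -16 dBV threshold.
Before 7:1 compression the overshoot was 1 × 7 = 7 dB, so input = -16 + 7 = -9 dBV.

-9 dBV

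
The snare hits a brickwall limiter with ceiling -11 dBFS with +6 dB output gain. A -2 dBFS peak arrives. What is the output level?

A brickwall limiter is an ∞:1 compressor: any input above the ceiling is clamped to -11 dBFS.
Output gain then adds 6 dB: -11 + 6 = -5 dBFS.

-5 dBFS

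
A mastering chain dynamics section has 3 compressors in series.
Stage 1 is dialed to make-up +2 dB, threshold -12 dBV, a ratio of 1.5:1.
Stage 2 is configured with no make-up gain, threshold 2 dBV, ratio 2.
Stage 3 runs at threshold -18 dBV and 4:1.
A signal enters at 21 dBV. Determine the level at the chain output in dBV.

Stage 1: 33 dB above -12 dBV, reduced 1.5:1 to 22 dB above → 10 dBV; +2 dB make-up → 12 dBV.
Stage 2: overshoot 10 dB → 10/2 = 5 dB → 7 dBV.
Stage 3: 25 dB above -18 dBV, reduced 4:1 to 6.25 dB above → -11.75 dBV.

-11.75 dBV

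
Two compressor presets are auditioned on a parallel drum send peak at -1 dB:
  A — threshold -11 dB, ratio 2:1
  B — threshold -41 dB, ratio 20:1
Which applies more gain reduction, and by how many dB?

B, by 33 dB

A: GR = 10 − 10/2 = 5 dB.
B: GR = 40 − 40/20 = 38 dB.
B applies 33 dB more gain reduction.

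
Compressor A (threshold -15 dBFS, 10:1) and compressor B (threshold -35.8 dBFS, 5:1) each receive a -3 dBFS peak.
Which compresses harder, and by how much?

B, by 15.44 dB

A: 12 dB over, compressed to 1.2 dB over, so 10.8 dB of GR.
B: 32.8 dB over, compressed to 6.56 dB over, so 26.24 dB of GR.
B applies 15.44 dB more gain reduction.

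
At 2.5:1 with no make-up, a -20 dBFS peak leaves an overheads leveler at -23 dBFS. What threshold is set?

Let T be the threshold. Output overshoot = (input overshoot)/R, so -23 − T = (-20 − T)/2.5.
2.5·(-23 − T) = -20 − T → 1.5·T = -57.5 − (-20) = -37.5.
T = -37.5/1.5 = -25 dBFS.

-25 dBFS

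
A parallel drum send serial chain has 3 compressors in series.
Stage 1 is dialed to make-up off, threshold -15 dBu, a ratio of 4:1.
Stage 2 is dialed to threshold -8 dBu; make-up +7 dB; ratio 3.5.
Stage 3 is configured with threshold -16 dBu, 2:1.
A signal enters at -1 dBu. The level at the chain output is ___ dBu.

Stage 1: 14 dB above -15 dBu, reduced 4:1 to 3.5 dB above → -11.5 dBu.
Stage 2: -11.5 dBu ≤ -8 dBu, so stage 2 doesn't engage; make-up brings it to -4.5 dBu.
Stage 3: 11.5 dB above -16 dBu, reduced 2:1 to 5.75 dB above → -10.25 dBu.

-10.25 dBu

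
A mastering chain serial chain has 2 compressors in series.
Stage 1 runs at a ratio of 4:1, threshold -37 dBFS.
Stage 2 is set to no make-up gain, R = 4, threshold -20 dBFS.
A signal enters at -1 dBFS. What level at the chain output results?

-28 dBFS

Stage 1: 36 dB above -37 dBFS, reduced 4:1 to 9 dB above → -28 dBFS.
Stage 2: -28 dBFS is at or below the -20 dBFS threshold — no compression; output -28 dBFS.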